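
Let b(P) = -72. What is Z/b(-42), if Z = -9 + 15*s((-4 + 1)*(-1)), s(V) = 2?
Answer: -7/24 ≈ -0.29167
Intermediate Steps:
Z = 21 (Z = -9 + 15*2 = -9 + 30 = 21)
Z/b(-42) = 21/(-72) = 21*(-1/72) = -7/24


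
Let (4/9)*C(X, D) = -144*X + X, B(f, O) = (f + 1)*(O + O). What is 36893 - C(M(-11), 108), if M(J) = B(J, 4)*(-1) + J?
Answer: 236375/4 ≈ 59094.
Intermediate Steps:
B(f, O) = 2*O*(1 + f) (B(f, O) = (1 + f)*(2*O) = 2*O*(1 + f))
M(J) = -8 - 7*J (M(J) = (2*4*(1 + J))*(-1) + J = (8 + 8*J)*(-1) + J = (-8 - 8*J) + J = -8 - 7*J)
C(X, D) = -1287*X/4 (C(X, D) = 9*(-144*X + X)/4 = 9*(-143*X)/4 = -1287*X/4)
36893 - C(M(-11), 108) = 36893 - (-1287)*(-8 - 7*(-11))/4 = 36893 - (-1287)*(-8 + 77)/4 = 36893 - (-1287)*69/4 = 36893 - 1*(-88803/4) = 36893 + 88803/4 = 236375/4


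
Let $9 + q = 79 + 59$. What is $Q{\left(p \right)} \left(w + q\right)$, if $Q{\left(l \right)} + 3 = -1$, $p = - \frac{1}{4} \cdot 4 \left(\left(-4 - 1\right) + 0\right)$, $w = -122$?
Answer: $-28$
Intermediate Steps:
$p = 5$ ($p = \left(-1\right) \frac{1}{4} \cdot 4 \left(-5 + 0\right) = \left(- \frac{1}{4}\right) 4 \left(-5\right) = \left(-1\right) \left(-5\right) = 5$)
$Q{\left(l \right)} = -4$ ($Q{\left(l \right)} = -3 - 1 = -4$)
$q = 129$ ($q = -9 + \left(79 + 59\right) = -9 + 138 = 129$)
$Q{\left(p \right)} \left(w + q\right) = - 4 \left(-122 + 129\right) = \left(-4\right) 7 = -28$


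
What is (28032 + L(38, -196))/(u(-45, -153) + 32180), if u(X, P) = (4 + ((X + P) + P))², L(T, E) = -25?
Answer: 28007/152589 ≈ 0.18355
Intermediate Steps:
u(X, P) = (4 + X + 2*P)² (u(X, P) = (4 + ((P + X) + P))² = (4 + (X + 2*P))² = (4 + X + 2*P)²)
(28032 + L(38, -196))/(u(-45, -153) + 32180) = (28032 - 25)/((4 - 45 + 2*(-153))² + 32180) = 28007/((4 - 45 - 306)² + 32180) = 28007/((-347)² + 32180) = 28007/(120409 + 32180) = 28007/152589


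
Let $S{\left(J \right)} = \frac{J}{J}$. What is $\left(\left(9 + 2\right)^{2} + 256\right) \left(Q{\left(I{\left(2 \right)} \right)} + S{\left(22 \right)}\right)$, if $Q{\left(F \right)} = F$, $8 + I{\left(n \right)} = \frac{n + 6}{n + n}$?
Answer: $-1885$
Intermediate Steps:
$I{\left(n \right)} = -8 + \frac{6 + n}{2 n}$ ($I{\left(n \right)} = -8 + \frac{n + 6}{n + n} = -8 + \frac{6 + n}{2 n}$)
$S{\left(J \right)} = 1$
$\left(\left(9 + 2\right)^{2} + 256\right) \left(Q{\left(I{\left(2 \right)} \right)} + S{\left(22 \right)}\right) = \left(\left(9 + 2\right)^{2} + 256\right) \left(\left(- \frac{15}{2} + \frac{3}{2}\right) + 1\right) = \left(11^{2} + 256\right) \left(\left(- \frac{15}{2} + 3 \cdot \frac{1}{2}\right) + 1\right) = \left(121 + 256\right) \left(\left(- \frac{15}{2} + \frac{3}{2}\right) + 1\right) = 377 \left(-6 + 1\right) = 377 \left(-5\right) = -1885$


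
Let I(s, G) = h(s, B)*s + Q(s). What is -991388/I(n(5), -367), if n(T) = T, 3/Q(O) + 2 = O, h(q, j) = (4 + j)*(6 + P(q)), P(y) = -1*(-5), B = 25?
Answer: -247847/399 ≈ -621.17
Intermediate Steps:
P(y) = 5
h(q, j) = 44 + 11*j (h(q, j) = (4 + j)*(6 + 5) = (4 + j)*11 = 44 + 11*j)
Q(O) = 3/(-2 + O)
I(s, G) = 3/(-2 + s) + 319*s (I(s, G) = (44 + 11*25)*s + 3/(-2 + s) = (44 + 275)*s + 3/(-2 + s) = 319*s + 3/(-2 + s) = 3/(-2 + s) + 319*s)
-991388/I(n(5), -367) = -991388*(-2 + 5)/(3 + 319*5*(-2 + 5)) = -991388*3/(3 + 319*5*3) = -991388*3/(3 + 4785) = -991388/((⅓)*4788) = -991388/1596 = -991388*1/1596 = -247847/399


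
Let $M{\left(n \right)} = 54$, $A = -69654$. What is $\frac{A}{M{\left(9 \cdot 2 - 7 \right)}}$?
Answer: $- \frac{11609}{9} \approx -1289.9$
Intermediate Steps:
$\frac{A}{M{\left(9 \cdot 2 - 7 \right)}} = - \frac{69654}{54} = \left(-69654\right) \frac{1}{54} = - \frac{11609}{9}$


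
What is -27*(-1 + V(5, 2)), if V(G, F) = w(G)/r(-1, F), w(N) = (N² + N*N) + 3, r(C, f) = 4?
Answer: -1323/4 ≈ -330.75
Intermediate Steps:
w(N) = 3 + 2*N² (w(N) = (N² + N²) + 3 = 2*N² + 3 = 3 + 2*N²)
V(G, F) = ¾ + G²/2 (V(G, F) = (3 + 2*G²)/4 = (3 + 2*G²)*(¼) = ¾ + G²/2)
-27*(-1 + V(5, 2)) = -27*(-1 + (¾ + (½)*5²)) = -27*(-1 + (¾ + (½)*25)) = -27*(-1 + (¾ + 25/2)) = -27*(-1 + 53/4) = -27*49/4 = -1323/4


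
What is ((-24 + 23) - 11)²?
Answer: 144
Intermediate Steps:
((-24 + 23) - 11)² = (-1 - 11)² = (-12)² = 144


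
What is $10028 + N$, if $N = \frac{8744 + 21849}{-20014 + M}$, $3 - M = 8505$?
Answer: $\frac{285927855}{28516} \approx 10027.0$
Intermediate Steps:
$M = -8502$ ($M = 3 - 8505 = -8502$)
$N = - \frac{30593}{28516}$ ($N = \frac{8744 + 21849}{-20014 - 8502} = \frac{30593}{-28516} = 30593 \left(- \frac{1}{28516}\right) = - \frac{30593}{28516} \approx -1.0728$)
$10028 + N = 10028 - \frac{30593}{28516} = \frac{285927855}{28516}$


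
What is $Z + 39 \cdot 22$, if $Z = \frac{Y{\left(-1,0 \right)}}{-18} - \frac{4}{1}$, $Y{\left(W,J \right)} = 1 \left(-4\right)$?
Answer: $\frac{7688}{9} \approx 854.22$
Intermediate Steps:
$Y{\left(W,J \right)} = -4$
$Z = - \frac{34}{9}$ ($Z = - \frac{4}{-18} - \frac{4}{1} = \left(-4\right) \left(- \frac{1}{18}\right) - 4 = \frac{2}{9} - 4 = - \frac{34}{9} \approx -3.7778$)
$Z + 39 \cdot 22 = - \frac{34}{9} + 39 \cdot 22 = - \frac{34}{9} + 858 = \frac{7688}{9}$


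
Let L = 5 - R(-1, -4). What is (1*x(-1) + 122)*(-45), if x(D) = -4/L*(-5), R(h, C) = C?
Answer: -5590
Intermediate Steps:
L = 9 (L = 5 - 1*(-4) = 5 + 4 = 9)
x(D) = 20/9 (x(D) = -4/9*(-5) = 20/9)
(1*x(-1) + 122)*(-45) = (1*(20/9) + 122)*(-45) = (20/9 + 122)*(-45) = (1118/9)*(-45) = -5590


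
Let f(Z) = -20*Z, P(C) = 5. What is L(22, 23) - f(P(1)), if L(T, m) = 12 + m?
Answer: 135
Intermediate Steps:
L(22, 23) - f(P(1)) = (12 + 23) - (-20)*5 = 35 - 1*(-100) = 35 + 100 = 135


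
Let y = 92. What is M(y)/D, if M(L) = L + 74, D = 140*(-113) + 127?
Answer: -166/15693 ≈ -0.010578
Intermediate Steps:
D = -15693 (D = -15820 + 127 = -15693)
M(L) = 74 + L
M(y)/D = (74 + 92)/(-15693) = 166*(-1/15693) = -166/15693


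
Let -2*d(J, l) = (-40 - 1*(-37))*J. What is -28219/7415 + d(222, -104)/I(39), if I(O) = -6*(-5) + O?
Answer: 174028/170545 ≈ 1.0204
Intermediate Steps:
d(J, l) = 3*J/2 (d(J, l) = -(-40 - 1*(-37))*J/2 = -(-40 + 37)*J/2 = -(-3)*J/2 = 3*J/2)
I(O) = 30 + O
-28219/7415 + d(222, -104)/I(39) = -28219/7415 + ((3/2)*222)/(30 + 39) = -28219*1/7415 + 333/69 = -28219/7415 + 333*(1/69) = -28219/7415 + 111/23 = 174028/170545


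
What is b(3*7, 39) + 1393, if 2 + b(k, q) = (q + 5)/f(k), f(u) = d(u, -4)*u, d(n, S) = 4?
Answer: 29222/21 ≈ 1391.5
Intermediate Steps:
f(u) = 4*u
b(k, q) = -2 + (5 + q)/(4*k) (b(k, q) = -2 + (q + 5)/((4*k)) = -2 + (5 + q)*(1/(4*k)) = -2 + (5 + q)/(4*k))
b(3*7, 39) + 1393 = (5 + 39 - 24*7)/(4*((3*7))) + 1393 = (1/4)*(5 + 39 - 8*21)/21 + 1393 = (1/4)*(1/21)*(5 + 39 - 168) + 1393 = (1/4)*(1/21)*(-124) + 1393 = -31/21 + 1393 = 29222/21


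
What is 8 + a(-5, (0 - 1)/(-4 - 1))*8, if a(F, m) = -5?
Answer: -32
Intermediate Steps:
8 + a(-5, (0 - 1)/(-4 - 1))*8 = 8 - 5*8 = 8 - 40 = -32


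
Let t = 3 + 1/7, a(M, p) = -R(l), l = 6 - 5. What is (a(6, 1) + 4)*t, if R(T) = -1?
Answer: 110/7 ≈ 15.714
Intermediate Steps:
l = 1
a(M, p) = 1 (a(M, p) = -1*(-1) = 1)
t = 22/7 (t = 3 + ⅐ = 22/7 ≈ 3.1429)
(a(6, 1) + 4)*t = (1 + 4)*(22/7) = 5*(22/7) = 110/7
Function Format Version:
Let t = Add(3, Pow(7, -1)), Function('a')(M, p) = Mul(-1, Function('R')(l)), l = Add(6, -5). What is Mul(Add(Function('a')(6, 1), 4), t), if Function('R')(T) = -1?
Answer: Rational(110, 7) ≈ 15.714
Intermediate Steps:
l = 1
Function('a')(M, p) = 1 (Function('a')(M, p) = Mul(-1, -1) = 1)
t = Rational(22, 7) (t = Add(3, Rational(1, 7)) = Rational(22, 7) ≈ 3.1429)
Mul(Add(Function('a')(6, 1), 4), t) = Mul(Add(1, 4), Rational(22, 7)) = Mul(5, Rational(22, 7)) = Rational(110, 7)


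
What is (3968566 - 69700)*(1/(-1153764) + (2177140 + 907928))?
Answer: 2312963523133315261/192294 ≈ 1.2028e+13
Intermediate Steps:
(3968566 - 69700)*(1/(-1153764) + (2177140 + 907928)) = 3898866*(-1/1153764 + 3085068) = 3898866*(3559440395951/1153764) = 2312963523133315261/192294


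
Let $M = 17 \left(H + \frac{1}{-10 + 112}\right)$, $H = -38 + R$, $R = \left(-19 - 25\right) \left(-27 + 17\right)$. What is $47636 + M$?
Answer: $\frac{326821}{6} \approx 54470.0$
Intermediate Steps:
$R = 440$ ($R = \left(-44\right) \left(-10\right) = 440$)
$H = 402$ ($H = -38 + 440 = 402$)
$M = \frac{41005}{6}$ ($M = 17 \left(402 + \frac{1}{-10 + 112}\right) = 17 \left(402 + \frac{1}{102}\right) = 17 \cdot \frac{41005}{102} = \frac{41005}{6} \approx 6834.2$)
$47636 + M = 47636 + \frac{41005}{6} = \frac{326821}{6}$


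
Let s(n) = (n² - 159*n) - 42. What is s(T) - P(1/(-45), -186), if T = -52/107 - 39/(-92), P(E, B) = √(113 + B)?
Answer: -3113274035/96904336 - I*√73 ≈ -32.127 - 8.544*I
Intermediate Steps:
T = -611/9844 (T = -52*1/107 - 39*(-1/92) = -52/107 + 39/92 = -611/9844 ≈ -0.062068)
s(n) = -42 + n² - 159*n
s(T) - P(1/(-45), -186) = (-42 + (-611/9844)² - 159*(-611/9844)) - √(113 - 186) = (-42 + 373321/96904336 + 97149/9844) - √(-73) = -3113274035/96904336 - I*√73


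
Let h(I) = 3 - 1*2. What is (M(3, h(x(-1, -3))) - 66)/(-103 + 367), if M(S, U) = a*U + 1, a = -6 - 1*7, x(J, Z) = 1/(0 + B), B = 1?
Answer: -13/44 ≈ -0.29545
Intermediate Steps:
x(J, Z) = 1 (x(J, Z) = 1/(0 + 1) = 1/1 = 1)
a = -13 (a = -6 - 7 = -13)
h(I) = 1 (h(I) = 3 - 2 = 1)
M(S, U) = 1 - 13*U (M(S, U) = -13*U + 1 = 1 - 13*U)
(M(3, h(x(-1, -3))) - 66)/(-103 + 367) = ((1 - 13*1) - 66)/(-103 + 367) = ((1 - 13) - 66)/264 = (-12 - 66)*(1/264) = -78*1/264 = -13/44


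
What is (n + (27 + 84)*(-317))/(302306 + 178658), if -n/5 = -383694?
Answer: 1883283/480964 ≈ 3.9156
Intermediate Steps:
n = 1918470 (n = -5*(-383694) = 1918470)
(n + (27 + 84)*(-317))/(302306 + 178658) = (1918470 + (27 + 84)*(-317))/(302306 + 178658) = (1918470 + 111*(-317))/480964 = (1918470 - 35187)*(1/480964) = 1883283*(1/480964) = 1883283/480964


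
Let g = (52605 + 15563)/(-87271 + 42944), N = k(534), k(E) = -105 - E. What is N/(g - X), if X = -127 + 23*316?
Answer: 28324953/316607275 ≈ 0.089464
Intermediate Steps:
X = 7141 (X = -127 + 7268 = 7141)
N = -639 (N = -105 - 1*534 = -105 - 534 = -639)
g = -68168/44327 (g = 68168/(-44327) = 68168*(-1/44327) = -68168/44327 ≈ -1.5378)
N/(g - X) = -639/(-68168/44327 - 1*7141) = -639/(-68168/44327 - 7141) = -639/(-316607275/44327) = -639*(-44327/316607275) = 28324953/316607275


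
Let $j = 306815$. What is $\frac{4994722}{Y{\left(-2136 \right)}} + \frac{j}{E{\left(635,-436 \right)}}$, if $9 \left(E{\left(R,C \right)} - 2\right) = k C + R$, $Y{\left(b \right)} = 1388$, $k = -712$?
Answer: $\frac{17306842515}{4797622} \approx 3607.4$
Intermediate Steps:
$E{\left(R,C \right)} = 2 - \frac{712 C}{9} + \frac{R}{9}$ ($E{\left(R,C \right)} = 2 + \frac{- 712 C + R}{9} = 2 + \frac{R - 712 C}{9} = 2 - \left(- \frac{R}{9} + \frac{712 C}{9}\right) = 2 - \frac{712 C}{9} + \frac{R}{9}$)
$\frac{4994722}{Y{\left(-2136 \right)}} + \frac{j}{E{\left(635,-436 \right)}} = \frac{4994722}{1388} + \frac{306815}{2 - - \frac{310432}{9} + \frac{1}{9} \cdot 635} = 4994722 \cdot \frac{1}{1388} + \frac{306815}{2 + \frac{310432}{9} + \frac{635}{9}} = \frac{2497361}{694} + \frac{306815}{34565} = \frac{2497361}{694} + 306815 \cdot \frac{1}{34565} = \frac{2497361}{694} + \frac{61363}{6913} = \frac{17306842515}{4797622}$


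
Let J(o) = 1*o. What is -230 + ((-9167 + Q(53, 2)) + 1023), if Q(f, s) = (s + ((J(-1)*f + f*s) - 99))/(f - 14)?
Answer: -326630/39 ≈ -8375.1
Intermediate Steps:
J(o) = o
Q(f, s) = (-99 + s - f + f*s)/(-14 + f) (Q(f, s) = (s + ((-f + f*s) - 99))/(f - 14) = (s + (-99 - f + f*s))/(-14 + f) = (-99 + s - f + f*s)/(-14 + f))
-230 + ((-9167 + Q(53, 2)) + 1023) = -230 + ((-9167 + (-99 + 2 - 1*53 + 53*2)/(-14 + 53)) + 1023) = -230 + ((-9167 + (-99 + 2 - 53 + 106)/39) + 1023) = -230 + ((-9167 + (1/39)*(-44)) + 1023) = -230 + ((-9167 - 44/39) + 1023) = -230 + (-357557/39 + 1023) = -230 - 317660/39 = -326630/39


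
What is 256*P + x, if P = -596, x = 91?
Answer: -152485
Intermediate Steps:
256*P + x = 256*(-596) + 91 = -152576 + 91 = -152485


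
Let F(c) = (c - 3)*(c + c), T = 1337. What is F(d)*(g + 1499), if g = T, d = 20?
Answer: 1928480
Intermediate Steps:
g = 1337
F(c) = 2*c*(-3 + c) (F(c) = (-3 + c)*(2*c) = 2*c*(-3 + c))
F(d)*(g + 1499) = (2*20*(-3 + 20))*(1337 + 1499) = (2*20*17)*2836 = 680*2836 = 1928480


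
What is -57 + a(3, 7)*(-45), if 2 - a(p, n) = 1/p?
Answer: -132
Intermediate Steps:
a(p, n) = 2 - 1/p
-57 + a(3, 7)*(-45) = -57 + (2 - 1/3)*(-45) = -57 + (2 - 1*⅓)*(-45) = -57 + (2 - ⅓)*(-45) = -57 + (5/3)*(-45) = -57 - 75 = -132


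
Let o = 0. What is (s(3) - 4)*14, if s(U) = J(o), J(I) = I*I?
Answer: -56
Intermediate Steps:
J(I) = I²
s(U) = 0 (s(U) = 0² = 0)
(s(3) - 4)*14 = (0 - 4)*14 = -4*14 = -56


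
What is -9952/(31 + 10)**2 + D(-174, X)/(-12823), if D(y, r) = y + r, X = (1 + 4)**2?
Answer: -127364027/21555463 ≈ -5.9087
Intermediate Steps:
X = 25 (X = 5**2 = 25)
D(y, r) = r + y
-9952/(31 + 10)**2 + D(-174, X)/(-12823) = -9952/(31 + 10)**2 + (25 - 174)/(-12823) = -9952/(41**2) - 149*(-1/12823) = -9952/1681 + 149/12823 = -127364027/21555463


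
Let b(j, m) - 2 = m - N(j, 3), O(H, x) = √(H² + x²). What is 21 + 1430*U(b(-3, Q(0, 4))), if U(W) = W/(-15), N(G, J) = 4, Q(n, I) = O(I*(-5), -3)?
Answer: 635/3 - 286*√409/3 ≈ -1716.3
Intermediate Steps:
Q(n, I) = √(9 + 25*I²) (Q(n, I) = √((I*(-5))² + (-3)²) = √((-5*I)² + 9) = √(25*I² + 9) = √(9 + 25*I²))
b(j, m) = -2 + m (b(j, m) = 2 + (m - 1*4) = 2 + (m - 4) = 2 + (-4 + m) = -2 + m)
U(W) = -W/15 (U(W) = W*(-1/15) = -W/15)
21 + 1430*U(b(-3, Q(0, 4))) = 21 + 1430*(-(-2 + √(9 + 25*4²))/15) = 21 + 1430*(-(-2 + √(9 + 25*16))/15) = 21 + 1430*(-(-2 + √(9 + 400))/15) = 21 + 1430*(-(-2 + √409)/15) = 21 + 1430*(2/15 - √409/15) = 21 + (572/3 - 286*√409/3) = 635/3 - 286*√409/3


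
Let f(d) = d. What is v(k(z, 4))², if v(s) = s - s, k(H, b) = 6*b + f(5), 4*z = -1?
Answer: 0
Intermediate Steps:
z = -¼ (z = (¼)*(-1) = -¼ ≈ -0.25000)
k(H, b) = 5 + 6*b (k(H, b) = 6*b + 5 = 5 + 6*b)
v(s) = 0
v(k(z, 4))² = 0² = 0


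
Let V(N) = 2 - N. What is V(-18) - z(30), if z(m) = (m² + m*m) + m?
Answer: -1810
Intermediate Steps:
z(m) = m + 2*m² (z(m) = (m² + m²) + m = 2*m² + m = m + 2*m²)
V(-18) - z(30) = (2 - 1*(-18)) - 30*(1 + 2*30) = (2 + 18) - 30*(1 + 60) = 20 - 30*61 = 20 - 1*1830 = 20 - 1830 = -1810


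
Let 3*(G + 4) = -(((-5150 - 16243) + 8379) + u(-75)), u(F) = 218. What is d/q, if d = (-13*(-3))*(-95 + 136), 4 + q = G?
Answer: 4797/12772 ≈ 0.37559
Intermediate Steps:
G = 12784/3 (G = -4 + (-(((-5150 - 16243) + 8379) + 218))/3 = -4 + (-((-21393 + 8379) + 218))/3 = -4 + (-(-13014 + 218))/3 = -4 + (-1*(-12796))/3 = -4 + (⅓)*12796 = -4 + 12796/3 = 12784/3 ≈ 4261.3)
q = 12772/3 (q = -4 + 12784/3 = 12772/3 ≈ 4257.3)
d = 1599 (d = 39*41 = 1599)
d/q = 1599/(12772/3) = 1599*(3/12772) = 4797/12772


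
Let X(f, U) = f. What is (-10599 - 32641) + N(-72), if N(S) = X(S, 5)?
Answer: -43312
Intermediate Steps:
N(S) = S
(-10599 - 32641) + N(-72) = (-10599 - 32641) - 72 = -43240 - 72 = -43312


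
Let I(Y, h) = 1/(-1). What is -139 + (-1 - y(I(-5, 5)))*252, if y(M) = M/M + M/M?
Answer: -895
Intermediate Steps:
I(Y, h) = -1
y(M) = 2 (y(M) = 1 + 1 = 2)
-139 + (-1 - y(I(-5, 5)))*252 = -139 + (-1 - 1*2)*252 = -139 + (-1 - 2)*252 = -139 - 3*252 = -139 - 756 = -895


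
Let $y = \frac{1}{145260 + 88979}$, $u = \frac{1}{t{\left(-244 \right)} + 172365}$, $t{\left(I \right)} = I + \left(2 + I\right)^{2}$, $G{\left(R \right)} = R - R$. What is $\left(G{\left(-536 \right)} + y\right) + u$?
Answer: $\frac{464924}{54035423715} \approx 8.6041 \cdot 10^{-6}$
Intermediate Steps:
$G{\left(R \right)} = 0$
$u = \frac{1}{230685}$ ($u = \frac{1}{\left(-244 + \left(2 - 244\right)^{2}\right) + 172365} = \frac{1}{\left(-244 + \left(-242\right)^{2}\right) + 172365} = \frac{1}{\left(-244 + 58564\right) + 172365} = \frac{1}{58320 + 172365} = \frac{1}{230685} \approx 4.3349 \cdot 10^{-6}$)
$y = \frac{1}{234239} \approx 4.2691 \cdot 10^{-6}$
$\left(G{\left(-536 \right)} + y\right) + u = \left(0 + \frac{1}{234239}\right) + \frac{1}{230685} = \frac{1}{234239} + \frac{1}{230685} = \frac{464924}{54035423715}$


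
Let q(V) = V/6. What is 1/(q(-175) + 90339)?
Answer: 6/541859 ≈ 1.1073e-5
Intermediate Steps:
q(V) = V/6 (q(V) = V*(1/6) = V/6)
1/(q(-175) + 90339) = 1/((1/6)*(-175) + 90339) = 1/(-175/6 + 90339) = 1/(541859/6) = 6/541859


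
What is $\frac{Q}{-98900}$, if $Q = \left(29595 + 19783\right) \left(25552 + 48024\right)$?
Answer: $- \frac{908258932}{24725} \approx -36734.0$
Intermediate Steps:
$Q = 3633035728$ ($Q = 49378 \cdot 73576 = 3633035728$)
$\frac{Q}{-98900} = \frac{3633035728}{-98900} = 3633035728 \left(- \frac{1}{98900}\right) = - \frac{908258932}{24725}$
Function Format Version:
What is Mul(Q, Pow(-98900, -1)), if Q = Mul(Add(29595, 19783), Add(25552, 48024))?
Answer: Rational(-908258932, 24725) ≈ -36734.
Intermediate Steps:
Q = 3633035728 (Q = Mul(49378, 73576) = 3633035728)
Mul(Q, Pow(-98900, -1)) = Mul(3633035728, Pow(-98900, -1)) = Mul(3633035728, Rational(-1, 98900)) = Rational(-908258932, 24725)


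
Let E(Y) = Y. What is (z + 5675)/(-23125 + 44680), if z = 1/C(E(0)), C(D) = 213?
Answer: 1208776/4591215 ≈ 0.26328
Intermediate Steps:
z = 1/213 ≈ 0.0046948
(z + 5675)/(-23125 + 44680) = (1/213 + 5675)/(-23125 + 44680) = (1208776/213)/21555 = (1208776/213)*(1/21555) = 1208776/4591215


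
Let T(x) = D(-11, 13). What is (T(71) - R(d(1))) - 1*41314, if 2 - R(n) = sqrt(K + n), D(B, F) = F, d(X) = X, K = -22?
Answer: -41303 + I*sqrt(21) ≈ -41303.0 + 4.5826*I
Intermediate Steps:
R(n) = 2 - sqrt(-22 + n)
T(x) = 13
(T(71) - R(d(1))) - 1*41314 = (13 - (2 - sqrt(-22 + 1))) - 1*41314 = (13 - (2 - sqrt(-21))) - 41314 = (13 - (2 - I*sqrt(21))) - 41314 = (13 + (-2 + I*sqrt(21))) - 41314 = (11 + I*sqrt(21)) - 41314 = -41303 + I*sqrt(21)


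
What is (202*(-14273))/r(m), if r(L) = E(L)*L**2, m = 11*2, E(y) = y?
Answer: -1441573/5324 ≈ -270.77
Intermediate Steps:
m = 22
r(L) = L**3 (r(L) = L*L**2 = L**3)
(202*(-14273))/r(m) = (202*(-14273))/(22**3) = -2883146/10648 = -2883146*1/10648 = -1441573/5324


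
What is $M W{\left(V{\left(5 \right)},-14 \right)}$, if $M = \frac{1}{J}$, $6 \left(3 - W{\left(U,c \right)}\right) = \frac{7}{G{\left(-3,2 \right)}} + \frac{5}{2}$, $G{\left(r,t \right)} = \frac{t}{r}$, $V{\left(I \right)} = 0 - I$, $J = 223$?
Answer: $\frac{13}{669} \approx 0.019432$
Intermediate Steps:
$V{\left(I \right)} = - I$
$W{\left(U,c \right)} = \frac{13}{3}$ ($W{\left(U,c \right)} = 3 - \frac{\frac{7}{2 \frac{1}{-3}} + \frac{5}{2}}{6} = 3 - \frac{\frac{7}{2 \left(- \frac{1}{3}\right)} + 5 \cdot \frac{1}{2}}{6} = 3 - \frac{\frac{7}{- \frac{2}{3}} + \frac{5}{2}}{6} = 3 - \frac{7 \left(- \frac{3}{2}\right) + \frac{5}{2}}{6} = 3 - \frac{- \frac{21}{2} + \frac{5}{2}}{6} = 3 - - \frac{4}{3} = 3 + \frac{4}{3} = \frac{13}{3}$)
$M = \frac{1}{223} \approx 0.0044843$
$M W{\left(V{\left(5 \right)},-14 \right)} = \frac{1}{223} \cdot \frac{13}{3} = \frac{13}{669}$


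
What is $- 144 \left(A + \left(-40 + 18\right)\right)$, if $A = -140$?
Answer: $23328$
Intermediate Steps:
$- 144 \left(A + \left(-40 + 18\right)\right) = - 144 \left(-140 + \left(-40 + 18\right)\right) = - 144 \left(-140 - 22\right) = \left(-144\right) \left(-162\right) = 23328$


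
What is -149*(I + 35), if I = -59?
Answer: 3576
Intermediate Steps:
-149*(I + 35) = -149*(-59 + 35) = -149*(-24) = 3576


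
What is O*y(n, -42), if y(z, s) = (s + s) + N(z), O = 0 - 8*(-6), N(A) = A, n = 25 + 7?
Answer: -2496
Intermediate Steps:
n = 32
O = 48 (O = 0 + 48 = 48)
y(z, s) = z + 2*s (y(z, s) = (s + s) + z = 2*s + z = z + 2*s)
O*y(n, -42) = 48*(32 + 2*(-42)) = 48*(32 - 84) = 48*(-52) = -2496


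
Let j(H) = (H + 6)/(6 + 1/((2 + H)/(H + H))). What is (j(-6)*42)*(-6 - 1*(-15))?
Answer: 0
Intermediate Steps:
j(H) = (6 + H)/(6 + 2*H/(2 + H)) (j(H) = (6 + H)/(6 + 1/((2 + H)/((2*H)))) = (6 + H)/(6 + 1/((2 + H)*(1/(2*H)))) = (6 + H)/(6 + 1/((2 + H)/(2*H))) = (6 + H)/(6 + 2*H/(2 + H)))
(j(-6)*42)*(-6 - 1*(-15)) = (((12 + (-6)² + 8*(-6))/(4*(3 + 2*(-6))))*42)*(-6 - 1*(-15)) = (((12 + 36 - 48)/(4*(3 - 12)))*42)*(-6 + 15) = (((¼)*0/(-9))*42)*9 = (((¼)*(-⅑)*0)*42)*9 = (0*42)*9 = 0*9 = 0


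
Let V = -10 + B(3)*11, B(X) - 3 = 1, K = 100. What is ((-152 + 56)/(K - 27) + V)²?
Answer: 5692996/5329 ≈ 1068.3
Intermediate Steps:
B(X) = 4 (B(X) = 3 + 1 = 4)
V = 34 (V = -10 + 4*11 = -10 + 44 = 34)
((-152 + 56)/(K - 27) + V)² = ((-152 + 56)/(100 - 27) + 34)² = (-96/73 + 34)² = (2386/73)² = 5692996/5329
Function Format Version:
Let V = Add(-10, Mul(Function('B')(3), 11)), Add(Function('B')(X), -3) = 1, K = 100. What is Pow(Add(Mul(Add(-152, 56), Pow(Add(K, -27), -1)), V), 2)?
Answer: Rational(5692996, 5329) ≈ 1068.3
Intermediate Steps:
Function('B')(X) = 4 (Function('B')(X) = Add(3, 1) = 4)
V = 34 (V = Add(-10, Mul(4, 11)) = Add(-10, 44) = 34)
Pow(Add(Mul(Add(-152, 56), Pow(Add(K, -27), -1)), V), 2) = Pow(Add(Mul(Add(-152, 56), Pow(Add(100, -27), -1)), 34), 2) = Pow(Add(Mul(-96, Pow(73, -1)), 34), 2) = Pow(Add(Mul(-96, Rational(1, 73)), 34), 2) = Pow(Add(Rational(-96, 73), 34), 2) = Pow(Rational(2386, 73), 2) = Rational(5692996, 5329)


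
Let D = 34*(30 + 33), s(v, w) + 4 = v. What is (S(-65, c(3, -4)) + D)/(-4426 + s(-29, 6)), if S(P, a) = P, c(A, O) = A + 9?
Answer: -2077/4459 ≈ -0.46580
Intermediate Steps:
c(A, O) = 9 + A
s(v, w) = -4 + v
D = 2142 (D = 34*63 = 2142)
(S(-65, c(3, -4)) + D)/(-4426 + s(-29, 6)) = (-65 + 2142)/(-4426 + (-4 - 29)) = 2077/(-4426 - 33) = 2077/(-4459) = 2077*(-1/4459) = -2077/4459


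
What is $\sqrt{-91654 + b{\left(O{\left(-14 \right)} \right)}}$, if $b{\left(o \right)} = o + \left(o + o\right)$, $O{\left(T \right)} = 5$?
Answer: $i \sqrt{91639} \approx 302.72 i$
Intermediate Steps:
$b{\left(o \right)} = 3 o$ ($b{\left(o \right)} = o + 2 o = 3 o$)
$\sqrt{-91654 + b{\left(O{\left(-14 \right)} \right)}} = \sqrt{-91654 + 3 \cdot 5} = \sqrt{-91654 + 15} = \sqrt{-91639} = i \sqrt{91639}$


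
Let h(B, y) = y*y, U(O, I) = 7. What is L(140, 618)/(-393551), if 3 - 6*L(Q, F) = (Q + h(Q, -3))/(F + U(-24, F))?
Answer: -863/737908125 ≈ -1.1695e-6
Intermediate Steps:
h(B, y) = y²
L(Q, F) = ½ - (9 + Q)/(6*(7 + F)) (L(Q, F) = ½ - (Q + (-3)²)/(6*(F + 7)) = ½ - (Q + 9)/(6*(7 + F)) = ½ - (9 + Q)/(6*(7 + F)))
L(140, 618)/(-393551) = ((12 - 1*140 + 3*618)/(6*(7 + 618)))/(-393551) = ((⅙)*(12 - 140 + 1854)/625)*(-1/393551) = ((⅙)*(1/625)*1726)*(-1/393551) = (863/1875)*(-1/393551) = -863/737908125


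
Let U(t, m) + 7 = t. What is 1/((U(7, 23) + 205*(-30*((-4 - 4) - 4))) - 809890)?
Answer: -1/736090 ≈ -1.3585e-6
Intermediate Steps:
U(t, m) = -7 + t
1/((U(7, 23) + 205*(-30*((-4 - 4) - 4))) - 809890) = 1/(((-7 + 7) + 205*(-30*((-4 - 4) - 4))) - 809890) = 1/((0 + 205*(-30*(-8 - 4))) - 809890) = 1/((0 + 205*(-30*(-12))) - 809890) = 1/((0 + 205*360) - 809890) = 1/((0 + 73800) - 809890) = 1/(73800 - 809890) = 1/(-736090) = -1/736090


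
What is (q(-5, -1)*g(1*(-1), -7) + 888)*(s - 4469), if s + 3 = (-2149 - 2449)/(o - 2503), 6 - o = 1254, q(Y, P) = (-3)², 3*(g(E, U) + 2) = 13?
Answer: -125981946/31 ≈ -4.0639e+6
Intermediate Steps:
g(E, U) = 7/3 (g(E, U) = -2 + (⅓)*13 = -2 + 13/3 = 7/3)
q(Y, P) = 9
o = -1248 (o = 6 - 1*1254 = 6 - 1254 = -1248)
s = -55/31 (s = -3 + (-2149 - 2449)/(-1248 - 2503) = -3 - 4598/(-3751) = -3 - 4598*(-1/3751) = -3 + 38/31 = -55/31 ≈ -1.7742)
(q(-5, -1)*g(1*(-1), -7) + 888)*(s - 4469) = (9*(7/3) + 888)*(-55/31 - 4469) = (21 + 888)*(-138594/31) = 909*(-138594/31) = -125981946/31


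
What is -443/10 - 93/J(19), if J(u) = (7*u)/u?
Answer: -4031/70 ≈ -57.586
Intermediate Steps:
J(u) = 7
-443/10 - 93/J(19) = -443/10 - 93/7 = -4031/70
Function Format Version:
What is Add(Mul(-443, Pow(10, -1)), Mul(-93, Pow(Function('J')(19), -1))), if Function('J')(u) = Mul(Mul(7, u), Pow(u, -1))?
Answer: Rational(-4031, 70) ≈ -57.586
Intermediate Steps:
Function('J')(u) = 7
Add(Mul(-443, Pow(10, -1)), Mul(-93, Pow(Function('J')(19), -1))) = Add(Mul(-443, Pow(10, -1)), Mul(-93, Pow(7, -1))) = Add(Mul(-443, Rational(1, 10)), Mul(-93, Rational(1, 7))) = Add(Rational(-443, 10), Rational(-93, 7)) = Rational(-4031, 70)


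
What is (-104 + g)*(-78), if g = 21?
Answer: 6474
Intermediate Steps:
(-104 + g)*(-78) = (-104 + 21)*(-78) = -83*(-78) = 6474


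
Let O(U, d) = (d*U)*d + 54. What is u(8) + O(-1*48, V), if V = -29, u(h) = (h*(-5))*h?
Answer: -40634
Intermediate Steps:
u(h) = -5*h**2 (u(h) = (-5*h)*h = -5*h**2)
O(U, d) = 54 + U*d**2 (O(U, d) = (U*d)*d + 54 = U*d**2 + 54 = 54 + U*d**2)
u(8) + O(-1*48, V) = -5*8**2 + (54 - 1*48*(-29)**2) = -5*64 + (54 - 48*841) = -320 + (54 - 40368) = -320 - 40314 = -40634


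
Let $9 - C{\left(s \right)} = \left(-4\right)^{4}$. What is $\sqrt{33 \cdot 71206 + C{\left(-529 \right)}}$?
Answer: $\sqrt{2349551} \approx 1532.8$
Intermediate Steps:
$C{\left(s \right)} = -247$ ($C{\left(s \right)} = 9 - \left(-4\right)^{4} = 9 - 256 = -247$)
$\sqrt{33 \cdot 71206 + C{\left(-529 \right)}} = \sqrt{33 \cdot 71206 - 247} = \sqrt{2349798 - 247} = \sqrt{2349551}$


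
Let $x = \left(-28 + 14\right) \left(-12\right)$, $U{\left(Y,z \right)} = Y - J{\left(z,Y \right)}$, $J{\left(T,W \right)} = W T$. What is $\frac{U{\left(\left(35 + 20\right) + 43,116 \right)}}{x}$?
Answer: $- \frac{805}{12} \approx -67.083$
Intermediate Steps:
$J{\left(T,W \right)} = T W$
$U{\left(Y,z \right)} = Y - Y z$ ($U{\left(Y,z \right)} = Y - z Y = Y - Y z$)
$x = 168$ ($x = \left(-14\right) \left(-12\right) = 168$)
$\frac{U{\left(\left(35 + 20\right) + 43,116 \right)}}{x} = \frac{\left(\left(35 + 20\right) + 43\right) \left(1 - 116\right)}{168} = \left(55 + 43\right) \left(1 - 116\right) \frac{1}{168} = 98 \left(-115\right) \frac{1}{168} = \left(-11270\right) \frac{1}{168} = - \frac{805}{12}$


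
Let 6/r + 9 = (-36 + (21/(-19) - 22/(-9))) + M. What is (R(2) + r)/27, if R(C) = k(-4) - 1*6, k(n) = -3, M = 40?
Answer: -370/939 ≈ -0.39404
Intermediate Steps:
R(C) = -9 (R(C) = -3 - 1*6 = -3 - 6 = -9)
r = -513/313 (r = 6/(-9 + ((-36 + (21/(-19) - 22/(-9))) + 40)) = 6/(-9 + ((-36 + (21*(-1/19) - 22*(-⅑))) + 40)) = 6/(-9 + ((-36 + (-21/19 + 22/9)) + 40)) = 6/(-9 + ((-36 + 229/171) + 40)) = 6/(-9 + (-5927/171 + 40)) = 6/(-9 + 913/171) = 6/(-626/171) = 6*(-171/626) = -513/313 ≈ -1.6390)
(R(2) + r)/27 = (-9 - 513/313)/27 = -3330/313*1/27 = -370/939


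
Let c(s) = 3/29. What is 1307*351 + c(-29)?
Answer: 13303956/29 ≈ 4.5876e+5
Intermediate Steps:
c(s) = 3/29 (c(s) = 3*(1/29) = 3/29)
1307*351 + c(-29) = 1307*351 + 3/29 = 458757 + 3/29 = 13303956/29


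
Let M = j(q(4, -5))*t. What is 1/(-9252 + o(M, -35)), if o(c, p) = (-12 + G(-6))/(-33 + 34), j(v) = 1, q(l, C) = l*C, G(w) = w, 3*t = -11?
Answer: -1/9270 ≈ -0.00010787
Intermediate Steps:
t = -11/3 (t = (⅓)*(-11) = -11/3 ≈ -3.6667)
q(l, C) = C*l
M = -11/3 (M = 1*(-11/3) = -11/3 ≈ -3.6667)
o(c, p) = -18 (o(c, p) = (-12 - 6)/(-33 + 34) = -18/1 = -18*1 = -18)
1/(-9252 + o(M, -35)) = 1/(-9252 - 18) = 1/(-9270) = -1/9270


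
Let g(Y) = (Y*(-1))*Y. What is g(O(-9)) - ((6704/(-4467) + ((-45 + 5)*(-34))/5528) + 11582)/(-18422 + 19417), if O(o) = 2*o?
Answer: -206167126088/614252703 ≈ -335.64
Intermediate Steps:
g(Y) = -Y² (g(Y) = (-Y)*Y = -Y²)
g(O(-9)) - ((6704/(-4467) + ((-45 + 5)*(-34))/5528) + 11582)/(-18422 + 19417) = -(2*(-9))² - ((6704/(-4467) + ((-45 + 5)*(-34))/5528) + 11582)/(-18422 + 19417) = -1*(-18)² - ((6704*(-1/4467) - 40*(-34)*(1/5528)) + 11582)/995 = -1*324 - ((-6704/4467 + 1360*(1/5528)) + 11582)/995 = -324 - ((-6704/4467 + 170/691) + 11582)/995 = -324 - (-3873074/3086697 + 11582)/995 = -324 - 35746251580/(3086697*995) = -324 - 1*7149250316/614252703 = -324 - 7149250316/614252703 = -206167126088/614252703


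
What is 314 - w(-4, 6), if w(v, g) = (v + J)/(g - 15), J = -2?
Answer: 940/3 ≈ 313.33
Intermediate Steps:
w(v, g) = (-2 + v)/(-15 + g) (w(v, g) = (v - 2)/(g - 15) = (-2 + v)/(-15 + g))
314 - w(-4, 6) = 314 - (-2 - 4)/(-15 + 6) = 314 - (-6)/(-9) = 314 - (-1)*(-6)/9 = 314 - 1*2/3 = 314 - 2/3 = 940/3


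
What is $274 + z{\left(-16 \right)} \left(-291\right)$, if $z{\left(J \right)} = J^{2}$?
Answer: $-74222$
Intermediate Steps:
$274 + z{\left(-16 \right)} \left(-291\right) = 274 + \left(-16\right)^{2} \left(-291\right) = 274 + 256 \left(-291\right) = 274 - 74496 = -74222$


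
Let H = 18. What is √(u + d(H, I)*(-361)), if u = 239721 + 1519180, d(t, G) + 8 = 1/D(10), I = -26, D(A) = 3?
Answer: √15855018/3 ≈ 1327.3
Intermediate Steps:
d(t, G) = -23/3 (d(t, G) = -8 + 1/3 = -8 + ⅓ = -23/3)
u = 1758901
√(u + d(H, I)*(-361)) = √(1758901 - 23/3*(-361)) = √(1758901 + 8303/3) = √(5285006/3) = √15855018/3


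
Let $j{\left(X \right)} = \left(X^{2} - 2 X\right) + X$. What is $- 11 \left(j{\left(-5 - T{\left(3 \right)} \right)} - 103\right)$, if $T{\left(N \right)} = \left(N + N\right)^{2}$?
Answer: $-17809$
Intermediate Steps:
$T{\left(N \right)} = 4 N^{2}$ ($T{\left(N \right)} = \left(2 N\right)^{2} = 4 N^{2}$)
$j{\left(X \right)} = X^{2} - X$
$- 11 \left(j{\left(-5 - T{\left(3 \right)} \right)} - 103\right) = - 11 \left(\left(-5 - 4 \cdot 3^{2}\right) \left(-1 - \left(5 + 4 \cdot 3^{2}\right)\right) - 103\right) = - 11 \left(\left(-5 - 4 \cdot 9\right) \left(-1 - \left(5 + 4 \cdot 9\right)\right) - 103\right) = - 11 \left(\left(-5 - 36\right) \left(-1 - 41\right) - 103\right) = - 11 \left(- 41 \left(-1 - 41\right) - 103\right) = - 11 \left(\left(-41\right) \left(-42\right) - 103\right) = - 11 \left(1722 - 103\right) = \left(-11\right) 1619 = -17809$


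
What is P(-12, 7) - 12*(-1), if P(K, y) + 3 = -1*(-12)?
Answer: 21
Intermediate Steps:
P(K, y) = 9 (P(K, y) = -3 - 1*(-12) = -3 + 12 = 9)
P(-12, 7) - 12*(-1) = 9 - 12*(-1) = 9 + 12 = 21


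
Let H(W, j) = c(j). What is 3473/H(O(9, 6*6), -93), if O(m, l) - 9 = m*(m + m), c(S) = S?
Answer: -3473/93 ≈ -37.344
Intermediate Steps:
O(m, l) = 9 + 2*m**2 (O(m, l) = 9 + m*(m + m) = 9 + m*(2*m) = 9 + 2*m**2)
H(W, j) = j
3473/H(O(9, 6*6), -93) = 3473/(-93) = 3473*(-1/93) = -3473/93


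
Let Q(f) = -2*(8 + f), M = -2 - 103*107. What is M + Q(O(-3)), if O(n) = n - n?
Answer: -11039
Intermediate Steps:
O(n) = 0
M = -11023 (M = -2 - 11021 = -11023)
Q(f) = -16 - 2*f
M + Q(O(-3)) = -11023 + (-16 - 2*0) = -11023 + (-16 + 0) = -11023 - 16 = -11039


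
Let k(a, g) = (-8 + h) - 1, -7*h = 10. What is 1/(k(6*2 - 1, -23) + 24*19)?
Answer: 7/3119 ≈ 0.0022443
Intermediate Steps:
h = -10/7 (h = -⅐*10 = -10/7 ≈ -1.4286)
k(a, g) = -73/7 (k(a, g) = (-8 - 10/7) - 1 = -66/7 - 1 = -73/7)
1/(k(6*2 - 1, -23) + 24*19) = 1/(-73/7 + 24*19) = 1/(-73/7 + 456) = 1/(3119/7) = 7/3119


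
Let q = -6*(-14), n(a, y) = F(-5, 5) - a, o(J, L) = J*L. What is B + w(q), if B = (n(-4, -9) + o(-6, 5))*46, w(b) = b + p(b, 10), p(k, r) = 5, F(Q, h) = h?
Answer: -877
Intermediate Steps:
n(a, y) = 5 - a
q = 84
w(b) = 5 + b (w(b) = b + 5 = 5 + b)
B = -966 (B = ((5 - 1*(-4)) - 6*5)*46 = ((5 + 4) - 30)*46 = (9 - 30)*46 = -21*46 = -966)
B + w(q) = -966 + (5 + 84) = -966 + 89 = -877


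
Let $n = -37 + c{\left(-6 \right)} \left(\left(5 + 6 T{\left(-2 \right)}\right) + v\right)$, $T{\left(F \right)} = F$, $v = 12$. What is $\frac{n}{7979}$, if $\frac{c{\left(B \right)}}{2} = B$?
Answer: $- \frac{97}{7979} \approx -0.012157$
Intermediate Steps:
$c{\left(B \right)} = 2 B$
$n = -97$ ($n = -37 + 2 \left(-6\right) \left(\left(5 + 6 \left(-2\right)\right) + 12\right) = -37 - 12 \left(\left(5 - 12\right) + 12\right) = -37 - 12 \left(-7 + 12\right) = -37 - 60 = -97$)
$\frac{n}{7979} = - \frac{97}{7979}$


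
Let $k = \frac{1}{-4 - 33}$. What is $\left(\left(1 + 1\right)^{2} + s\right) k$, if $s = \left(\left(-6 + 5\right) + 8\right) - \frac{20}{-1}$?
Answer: $- \frac{31}{37} \approx -0.83784$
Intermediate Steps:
$k = - \frac{1}{37}$ ($k = \frac{1}{-37} = - \frac{1}{37} \approx -0.027027$)
$s = 27$ ($s = \left(-1 + 8\right) - 20 \left(-1\right) = 7 - -20 = 7 + 20 = 27$)
$\left(\left(1 + 1\right)^{2} + s\right) k = \left(\left(1 + 1\right)^{2} + 27\right) \left(- \frac{1}{37}\right) = \left(2^{2} + 27\right) \left(- \frac{1}{37}\right) = \left(4 + 27\right) \left(- \frac{1}{37}\right) = 31 \left(- \frac{1}{37}\right) = - \frac{31}{37}$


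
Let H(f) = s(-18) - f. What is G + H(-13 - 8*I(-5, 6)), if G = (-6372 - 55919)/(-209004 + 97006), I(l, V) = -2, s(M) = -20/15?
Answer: -1269101/335994 ≈ -3.7772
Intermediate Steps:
s(M) = -4/3 (s(M) = -20*1/15 = -4/3)
H(f) = -4/3 - f
G = 62291/111998 (G = -62291/(-111998) = -62291*(-1/111998) = 62291/111998 ≈ 0.55618)
G + H(-13 - 8*I(-5, 6)) = 62291/111998 + (-4/3 - (-13 - 8*(-2))) = 62291/111998 + (-4/3 - (-13 + 16)) = 62291/111998 + (-4/3 - 1*3) = 62291/111998 + (-4/3 - 3) = 62291/111998 - 13/3 = -1269101/335994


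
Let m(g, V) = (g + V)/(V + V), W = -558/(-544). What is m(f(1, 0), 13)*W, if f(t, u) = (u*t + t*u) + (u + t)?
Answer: 1953/3536 ≈ 0.55232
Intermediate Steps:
W = 279/272 (W = -558*(-1/544) = 279/272 ≈ 1.0257)
f(t, u) = t + u + 2*t*u (f(t, u) = (t*u + t*u) + (t + u) = 2*t*u + (t + u) = t + u + 2*t*u)
m(g, V) = (V + g)/(2*V) (m(g, V) = (V + g)/((2*V)) = (V + g)*(1/(2*V)) = (V + g)/(2*V))
m(f(1, 0), 13)*W = ((1/2)*(13 + (1 + 0 + 2*1*0))/13)*(279/272) = ((1/2)*(1/13)*(13 + (1 + 0 + 0)))*(279/272) = ((1/2)*(1/13)*(13 + 1))*(279/272) = ((1/2)*(1/13)*14)*(279/272) = (7/13)*(279/272) = 1953/3536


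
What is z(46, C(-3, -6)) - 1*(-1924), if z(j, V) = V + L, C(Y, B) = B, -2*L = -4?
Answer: 1920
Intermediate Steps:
L = 2 (L = -½*(-4) = 2)
z(j, V) = 2 + V (z(j, V) = V + 2 = 2 + V)
z(46, C(-3, -6)) - 1*(-1924) = (2 - 6) - 1*(-1924) = -4 + 1924 = 1920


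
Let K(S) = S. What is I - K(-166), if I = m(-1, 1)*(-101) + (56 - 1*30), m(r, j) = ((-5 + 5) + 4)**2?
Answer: -1424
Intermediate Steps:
m(r, j) = 16 (m(r, j) = (0 + 4)**2 = 4**2 = 16)
I = -1590 (I = 16*(-101) + (56 - 1*30) = -1616 + (56 - 30) = -1616 + 26 = -1590)
I - K(-166) = -1590 - 1*(-166) = -1590 + 166 = -1424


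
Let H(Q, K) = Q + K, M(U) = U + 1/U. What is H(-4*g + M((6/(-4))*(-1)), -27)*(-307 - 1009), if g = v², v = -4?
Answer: 350714/3 ≈ 1.1690e+5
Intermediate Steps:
g = 16 (g = (-4)² = 16)
H(Q, K) = K + Q
H(-4*g + M((6/(-4))*(-1)), -27)*(-307 - 1009) = (-27 + (-4*16 + ((6/(-4))*(-1) + 1/((6/(-4))*(-1)))))*(-307 - 1009) = (-27 + (-64 + ((6*(-¼))*(-1) + 1/((6*(-¼))*(-1)))))*(-1316) = (-27 + (-64 + (-3/2*(-1) + 1/(-3/2*(-1)))))*(-1316) = (-27 + (-64 + (3/2 + 1/(3/2))))*(-1316) = (-27 + (-64 + (3/2 + ⅔)))*(-1316) = (-27 + (-64 + 13/6))*(-1316) = (-27 - 371/6)*(-1316) = -533/6*(-1316) = 350714/3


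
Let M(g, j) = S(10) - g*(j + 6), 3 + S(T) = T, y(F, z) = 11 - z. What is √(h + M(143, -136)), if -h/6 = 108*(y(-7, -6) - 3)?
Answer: 5*√381 ≈ 97.596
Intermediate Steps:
S(T) = -3 + T
M(g, j) = 7 - g*(6 + j) (M(g, j) = (-3 + 10) - g*(j + 6) = 7 - g*(6 + j))
h = -9072 (h = -648*((11 - 1*(-6)) - 3) = -648*((11 + 6) - 3) = -648*(17 - 3) = -648*14 = -6*1512 = -9072)
√(h + M(143, -136)) = √(-9072 + (7 - 6*143 - 1*143*(-136))) = √(-9072 + (7 - 858 + 19448)) = √(-9072 + 18597) = √9525 = 5*√381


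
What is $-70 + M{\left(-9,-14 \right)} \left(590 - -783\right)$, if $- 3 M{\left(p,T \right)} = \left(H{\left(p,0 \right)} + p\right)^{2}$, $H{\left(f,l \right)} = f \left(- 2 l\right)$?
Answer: $-37141$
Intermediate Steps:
$H{\left(f,l \right)} = - 2 f l$
$M{\left(p,T \right)} = - \frac{p^{2}}{3}$ ($M{\left(p,T \right)} = - \frac{\left(\left(-2\right) p 0 + p\right)^{2}}{3} = - \frac{\left(0 + p\right)^{2}}{3} = - \frac{p^{2}}{3}$)
$-70 + M{\left(-9,-14 \right)} \left(590 - -783\right) = -70 + - \frac{\left(-9\right)^{2}}{3} \left(590 - -783\right) = -70 + \left(- \frac{1}{3}\right) 81 \left(590 + 783\right) = -70 - 37071 = -37141$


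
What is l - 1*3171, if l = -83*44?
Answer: -6823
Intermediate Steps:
l = -3652
l - 1*3171 = -3652 - 1*3171 = -3652 - 3171 = -6823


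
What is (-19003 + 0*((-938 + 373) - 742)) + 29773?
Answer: 10770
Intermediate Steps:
(-19003 + 0*((-938 + 373) - 742)) + 29773 = (-19003 + 0*(-565 - 742)) + 29773 = (-19003 + 0*(-1307)) + 29773 = (-19003 + 0) + 29773 = -19003 + 29773 = 10770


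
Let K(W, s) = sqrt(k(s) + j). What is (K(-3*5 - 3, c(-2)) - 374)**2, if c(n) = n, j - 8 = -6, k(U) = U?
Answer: 139876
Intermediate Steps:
j = 2 (j = 8 - 6 = 2)
K(W, s) = sqrt(2 + s) (K(W, s) = sqrt(s + 2) = sqrt(2 + s))
(K(-3*5 - 3, c(-2)) - 374)**2 = (sqrt(2 - 2) - 374)**2 = (sqrt(0) - 374)**2 = (0 - 374)**2 = (-374)**2 = 139876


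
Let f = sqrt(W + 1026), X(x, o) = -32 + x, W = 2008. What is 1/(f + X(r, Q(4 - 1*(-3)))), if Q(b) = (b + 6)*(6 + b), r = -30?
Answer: -31/405 - sqrt(3034)/810 ≈ -0.14455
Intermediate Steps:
Q(b) = (6 + b)**2 (Q(b) = (6 + b)*(6 + b) = (6 + b)**2)
f = sqrt(3034) (f = sqrt(2008 + 1026) = sqrt(3034) ≈ 55.082)
1/(f + X(r, Q(4 - 1*(-3)))) = 1/(sqrt(3034) + (-32 - 30)) = 1/(sqrt(3034) - 62) = 1/(-62 + sqrt(3034))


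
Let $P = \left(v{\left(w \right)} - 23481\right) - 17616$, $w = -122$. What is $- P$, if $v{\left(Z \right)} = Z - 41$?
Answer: $41260$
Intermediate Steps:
$v{\left(Z \right)} = -41 + Z$
$P = -41260$ ($P = \left(\left(-41 - 122\right) - 23481\right) - 17616 = \left(-163 - 23481\right) - 17616 = -23644 - 17616 = -41260$)
$- P = \left(-1\right) \left(-41260\right) = 41260$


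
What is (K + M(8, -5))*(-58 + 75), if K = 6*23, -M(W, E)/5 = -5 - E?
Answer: 2346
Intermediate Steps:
M(W, E) = 25 + 5*E (M(W, E) = -5*(-5 - E) = 25 + 5*E)
K = 138
(K + M(8, -5))*(-58 + 75) = (138 + (25 + 5*(-5)))*(-58 + 75) = (138 + (25 - 25))*17 = (138 + 0)*17 = 138*17 = 2346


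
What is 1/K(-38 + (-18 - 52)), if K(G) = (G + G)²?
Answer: 1/46656 ≈ 2.1433e-5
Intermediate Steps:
K(G) = 4*G² (K(G) = (2*G)² = 4*G²)
1/K(-38 + (-18 - 52)) = 1/(4*(-38 + (-18 - 52))²) = 1/(4*(-38 - 70)²) = 1/(4*(-108)²) = 1/(4*11664) = 1/46656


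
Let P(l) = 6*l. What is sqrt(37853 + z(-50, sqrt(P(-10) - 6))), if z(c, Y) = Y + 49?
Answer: sqrt(37902 + I*sqrt(66)) ≈ 194.68 + 0.021*I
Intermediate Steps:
z(c, Y) = 49 + Y
sqrt(37853 + z(-50, sqrt(P(-10) - 6))) = sqrt(37853 + (49 + sqrt(6*(-10) - 6))) = sqrt(37853 + (49 + sqrt(-60 - 6))) = sqrt(37853 + (49 + sqrt(-66))) = sqrt(37853 + (49 + I*sqrt(66))) = sqrt(37902 + I*sqrt(66))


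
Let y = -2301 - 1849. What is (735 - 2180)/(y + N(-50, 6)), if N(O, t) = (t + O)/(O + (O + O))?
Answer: 108375/311228 ≈ 0.34822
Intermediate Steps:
y = -4150
N(O, t) = (O + t)/(3*O) (N(O, t) = (O + t)/(O + 2*O) = (O + t)/((3*O)) = (O + t)*(1/(3*O)) = (O + t)/(3*O))
(735 - 2180)/(y + N(-50, 6)) = (735 - 2180)/(-4150 + (1/3)*(-50 + 6)/(-50)) = -1445/(-4150 + (1/3)*(-1/50)*(-44)) = -1445/(-4150 + 22/75) = -1445/(-311228/75) = -1445*(-75/311228) = 108375/311228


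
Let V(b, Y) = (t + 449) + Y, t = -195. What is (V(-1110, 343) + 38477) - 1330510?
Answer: -1291436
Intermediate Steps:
V(b, Y) = 254 + Y (V(b, Y) = (-195 + 449) + Y = 254 + Y)
(V(-1110, 343) + 38477) - 1330510 = ((254 + 343) + 38477) - 1330510 = (597 + 38477) - 1330510 = 39074 - 1330510 = -1291436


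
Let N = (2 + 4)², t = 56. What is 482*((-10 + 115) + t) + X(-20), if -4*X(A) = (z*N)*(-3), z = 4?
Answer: 77710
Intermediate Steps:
N = 36 (N = 6² = 36)
X(A) = 108 (X(A) = -4*36*(-3)/4 = -36*(-3) = -¼*(-432) = 108)
482*((-10 + 115) + t) + X(-20) = 482*((-10 + 115) + 56) + 108 = 482*(105 + 56) + 108 = 482*161 + 108 = 77602 + 108 = 77710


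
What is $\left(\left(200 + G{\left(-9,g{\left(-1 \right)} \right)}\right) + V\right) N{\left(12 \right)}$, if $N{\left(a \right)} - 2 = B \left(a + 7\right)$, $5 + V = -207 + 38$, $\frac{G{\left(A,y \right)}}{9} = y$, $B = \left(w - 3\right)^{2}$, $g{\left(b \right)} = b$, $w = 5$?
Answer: $1326$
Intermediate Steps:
$B = 4$ ($B = \left(5 - 3\right)^{2} = 2^{2} = 4$)
$G{\left(A,y \right)} = 9 y$
$V = -174$ ($V = -5 + \left(-207 + 38\right) = -5 - 169 = -174$)
$N{\left(a \right)} = 30 + 4 a$ ($N{\left(a \right)} = 2 + 4 \left(a + 7\right) = 2 + 4 \left(7 + a\right) = 2 + \left(28 + 4 a\right) = 30 + 4 a$)
$\left(\left(200 + G{\left(-9,g{\left(-1 \right)} \right)}\right) + V\right) N{\left(12 \right)} = \left(\left(200 + 9 \left(-1\right)\right) - 174\right) \left(30 + 4 \cdot 12\right) = \left(\left(200 - 9\right) - 174\right) \left(30 + 48\right) = \left(191 - 174\right) 78 = 17 \cdot 78 = 1326$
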